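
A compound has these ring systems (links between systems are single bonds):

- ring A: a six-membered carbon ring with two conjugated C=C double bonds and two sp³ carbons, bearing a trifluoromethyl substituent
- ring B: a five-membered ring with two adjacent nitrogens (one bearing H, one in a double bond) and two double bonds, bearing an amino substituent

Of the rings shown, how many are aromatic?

1

Ring A has two sp³ carbons, so it is not fully conjugated — not aromatic (1,3-cyclohexadiene).
Ring B has a continuous p-orbital overlap around the ring; 2 ring double bonds (4 π electrons) plus a heteroatom lone pair (2) give 6 π electrons. Since 6 = 4n+2 (n=1), ring B is aromatic (pyrazole).
Aromatic: B. Total: 1.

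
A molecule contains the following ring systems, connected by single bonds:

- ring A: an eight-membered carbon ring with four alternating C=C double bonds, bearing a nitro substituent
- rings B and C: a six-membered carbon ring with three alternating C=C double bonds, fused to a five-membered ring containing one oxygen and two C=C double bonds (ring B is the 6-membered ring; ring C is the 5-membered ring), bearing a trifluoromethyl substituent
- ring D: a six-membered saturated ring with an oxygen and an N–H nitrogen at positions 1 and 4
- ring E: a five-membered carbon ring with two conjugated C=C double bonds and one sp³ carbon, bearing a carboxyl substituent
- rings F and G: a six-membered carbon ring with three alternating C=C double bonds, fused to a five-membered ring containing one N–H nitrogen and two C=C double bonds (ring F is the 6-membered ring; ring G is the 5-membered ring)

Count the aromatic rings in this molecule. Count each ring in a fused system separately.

4

Ring A has only sp² ring atoms; a planar conformation would have a fully conjugated π system of 8 electrons. But 8 = 4(2), which is 4n not 4n+2, so ring A is not aromatic (cyclooctatetraene) — cyclooctatetraene distorts into a non-planar tub to avoid antiaromaticity.
Rings B and C form a fused bicyclic system (with one oxygen) with 9 sp² atoms and 10 π electrons from ring double bonds plus a heteroatom lone pair. 10 = 4(2)+2, so the system is aromatic and both rings count as aromatic (benzofuran).
Ring D has only sp³ atoms, so it is not fully conjugated — not aromatic (morpholine).
Ring E has one sp³ carbon, so it is not fully conjugated — not aromatic (cyclopentadiene).
Rings F and G form a fused bicyclic system (with one N–H) with 9 sp² atoms and 10 π electrons from ring double bonds plus a heteroatom lone pair. 10 = 4(2)+2, so the system is aromatic and both rings count as aromatic (indole).
Aromatic: B, C, F, G. Total: 4.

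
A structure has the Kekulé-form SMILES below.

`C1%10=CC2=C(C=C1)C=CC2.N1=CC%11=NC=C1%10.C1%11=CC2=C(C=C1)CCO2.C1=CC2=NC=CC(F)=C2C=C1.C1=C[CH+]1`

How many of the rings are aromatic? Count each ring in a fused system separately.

6

The SMILES encodes a six-membered carbon ring with three alternating C=C double bonds, fused to a five-membered carbon ring containing one C=C double bond and one sp³ carbon; a six-membered ring with nitrogens at positions 1 and 4 and three alternating double bonds; a six-membered carbon ring with three alternating C=C double bonds, fused to a five-membered ring containing one oxygen and two sp³ carbons; two fused six-membered rings, each with three alternating double bonds; one ring is all carbon and the other has one ring nitrogen; a three-membered all-carbon ring bearing a positive charge on one carbon, with one C=C double bond.
The 6-membered ring has a continuous p-orbital overlap around the ring; 3 ring double bonds give 6 π electrons. That satisfies 4n+2 with n=1, so it is aromatic (benzene ring).
The 5-membered ring has one sp³ carbon, so it is not fully conjugated — not aromatic (cyclopentene ring).
The 6-membered ring with two nitrogens (1,4) is fully conjugated (every ring atom contributes a p orbital); 3 ring double bonds give 6 π electrons. 6 = 4(1)+2, so it is aromatic (pyrazine).
The second 6-membered ring has a continuous p-orbital overlap around the ring; 3 ring double bonds give 6 π electrons. That satisfies 4n+2 with n=1, so it is aromatic (benzene ring).
The 5-membered ring with one oxygen has two sp³ carbons, so it is not fully conjugated — not aromatic (oxolane ring).
The fused 6/6-membered bicyclic (with one nitrogen) is a single π system with 10 sp² atoms and 10 π electrons from ring double bonds. 10 = 4(2)+2, so the system is aromatic and both rings count as aromatic (quinoline).
The 3-membered ring has a continuous p-orbital overlap around the ring; 1 ring double bond (2 π electrons) plus the carbocation's empty p orbital (0, but keeps the ring conjugated) give 2 π electrons. 2 = 4(0)+2, so it is aromatic (cyclopropenyl cation).
6 of the 8 rings are aromatic. Total: 6.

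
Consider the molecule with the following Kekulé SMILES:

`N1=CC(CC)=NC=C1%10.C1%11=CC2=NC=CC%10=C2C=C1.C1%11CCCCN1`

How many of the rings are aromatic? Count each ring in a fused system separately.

The SMILES encodes a six-membered ring with nitrogens at positions 1 and 4 and three alternating double bonds; two fused six-membered rings, each with three alternating double bonds; one ring is all carbon and the other has one ring nitrogen; a six-membered saturated ring of five carbons and one N–H nitrogen.
The 6-membered ring with two nitrogens (1,4) is planar and fully conjugated; 3 ring double bonds give 6 π electrons. Since 6 = 4n+2 (n=1), it is aromatic (pyrazine).
The fused 6/6-membered bicyclic (with one nitrogen) is a single π system with 10 sp² atoms and 10 π electrons from ring double bonds. 10 = 4(2)+2, so the system is aromatic and both rings count as aromatic (quinoline).
The 6-membered ring with one N–H has only sp³ atoms, so it is not fully conjugated — not aromatic (piperidine).
3 of the 4 rings are aromatic. Total: 3.

3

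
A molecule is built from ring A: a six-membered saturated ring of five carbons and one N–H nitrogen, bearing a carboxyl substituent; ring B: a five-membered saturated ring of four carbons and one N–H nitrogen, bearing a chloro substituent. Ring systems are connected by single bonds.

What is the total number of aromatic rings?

0

Ring A has only sp³ atoms, so it is not fully conjugated — not aromatic (piperidine).
Ring B has only sp³ atoms, so it is not fully conjugated — not aromatic (pyrrolidine).
No ring is aromatic. Total: 0.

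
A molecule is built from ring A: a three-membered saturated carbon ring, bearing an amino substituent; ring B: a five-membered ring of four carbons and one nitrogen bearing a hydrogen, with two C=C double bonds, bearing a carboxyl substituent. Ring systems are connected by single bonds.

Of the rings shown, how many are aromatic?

Ring A has only sp³ atoms, so it is not fully conjugated — not aromatic (cyclopropane).
Ring B is fully conjugated (every ring atom contributes a p orbital); 2 ring double bonds (4 π electrons) plus a heteroatom lone pair (2) give 6 π electrons. Since 6 = 4n+2 (n=1), ring B is aromatic (pyrrole).
Aromatic: B. Total: 1.

1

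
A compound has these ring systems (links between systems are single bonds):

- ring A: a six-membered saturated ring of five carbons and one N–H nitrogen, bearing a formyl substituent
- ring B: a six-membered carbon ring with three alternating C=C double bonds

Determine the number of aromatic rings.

Ring A has only sp³ atoms, so it is not fully conjugated — not aromatic (piperidine).
Ring B is planar and fully conjugated; 3 ring double bonds give 6 π electrons. Since 6 = 4n+2 (n=1), ring B is aromatic (benzene).
Aromatic: B. Total: 1.

1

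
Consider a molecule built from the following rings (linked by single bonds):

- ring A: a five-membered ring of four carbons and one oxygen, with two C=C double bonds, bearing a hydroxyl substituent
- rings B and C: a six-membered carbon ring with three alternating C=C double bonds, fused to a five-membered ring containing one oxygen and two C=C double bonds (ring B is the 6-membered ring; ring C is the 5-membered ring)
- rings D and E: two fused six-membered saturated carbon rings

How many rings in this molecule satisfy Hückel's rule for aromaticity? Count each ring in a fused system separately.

3

Ring A has a continuous p-orbital overlap around the ring; 2 ring double bonds (4 π electrons) plus a heteroatom lone pair (2) give 6 π electrons. Since 6 = 4n+2 (n=1), ring A is aromatic (furan).
Rings B and C form a fused bicyclic system (with one oxygen) with 9 sp² atoms and 10 π electrons from ring double bonds plus a heteroatom lone pair. 10 = 4(2)+2, so the system is aromatic and both rings count as aromatic (benzofuran).
Ring D has only sp³ atoms, so it is not fully conjugated — not aromatic (cyclohexane ring).
Ring E has only sp³ atoms, so it is not fully conjugated — not aromatic (cyclohexane ring).
Aromatic: A, B, C. Total: 3.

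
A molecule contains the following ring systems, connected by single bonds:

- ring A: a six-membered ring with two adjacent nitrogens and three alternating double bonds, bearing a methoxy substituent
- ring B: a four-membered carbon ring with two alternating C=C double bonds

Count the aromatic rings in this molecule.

Ring A is planar and fully conjugated; 3 ring double bonds give 6 π electrons. That satisfies 4n+2 with n=1, so ring A is aromatic (pyridazine).
Ring B has only sp² ring atoms; a planar conformation would have a fully conjugated π system of 4 electrons. But 4 = 4(1), which is 4n not 4n+2, so ring B is not aromatic (cyclobutadiene) — cyclobutadiene is antiaromatic and distorts to a rectangle.
Aromatic: A. Total: 1.

1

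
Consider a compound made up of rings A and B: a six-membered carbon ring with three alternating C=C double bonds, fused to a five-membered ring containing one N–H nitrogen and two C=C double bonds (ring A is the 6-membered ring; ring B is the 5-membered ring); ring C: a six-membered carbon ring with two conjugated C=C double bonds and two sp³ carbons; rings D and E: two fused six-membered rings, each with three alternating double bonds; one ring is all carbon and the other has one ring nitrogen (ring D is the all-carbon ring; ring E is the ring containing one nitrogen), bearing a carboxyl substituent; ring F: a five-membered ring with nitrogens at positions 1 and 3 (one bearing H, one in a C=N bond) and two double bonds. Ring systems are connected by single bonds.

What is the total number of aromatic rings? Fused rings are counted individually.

Rings A and B form a fused bicyclic system (with one N–H) with 9 sp² atoms and 10 π electrons from ring double bonds plus a heteroatom lone pair. 10 = 4(2)+2, so the system is aromatic and both rings count as aromatic (indole).
Ring C has two sp³ carbons, so it is not fully conjugated — not aromatic (1,3-cyclohexadiene).
Rings D and E form a fused bicyclic system (with one nitrogen) with 10 sp² atoms and 10 π electrons from ring double bonds. 10 = 4(2)+2, so the system is aromatic and both rings count as aromatic (quinoline).
Ring F has a continuous p-orbital overlap around the ring; 2 ring double bonds (4 π electrons) plus a heteroatom lone pair (2) give 6 π electrons. 6 = 4(1)+2, so ring F is aromatic (imidazole).
Aromatic: A, B, D, E, F. Total: 5.

5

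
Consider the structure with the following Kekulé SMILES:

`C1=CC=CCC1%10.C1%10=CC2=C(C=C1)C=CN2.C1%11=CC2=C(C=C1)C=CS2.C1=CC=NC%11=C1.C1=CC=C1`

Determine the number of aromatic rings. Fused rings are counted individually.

5

The SMILES encodes a six-membered carbon ring with two conjugated C=C double bonds and two sp³ carbons; a six-membered carbon ring with three alternating C=C double bonds, fused to a five-membered ring containing one N–H nitrogen and two C=C double bonds; a six-membered carbon ring with three alternating C=C double bonds, fused to a five-membered ring containing one sulfur and two C=C double bonds; a six-membered ring of five carbons and one nitrogen with three alternating double bonds; a four-membered carbon ring with two alternating C=C double bonds.
The 6-membered ring has two sp³ carbons, so it is not fully conjugated — not aromatic (1,3-cyclohexadiene).
The fused 6/5-membered bicyclic (with one N–H) is a single π system with 9 sp² atoms and 10 π electrons from ring double bonds plus a heteroatom lone pair. 10 = 4(2)+2, so the system is aromatic and both rings count as aromatic (indole).
The fused 6/5-membered bicyclic (with one sulfur) is a single π system with 9 sp² atoms and 10 π electrons from ring double bonds plus a heteroatom lone pair. 10 = 4(2)+2, so the system is aromatic and both rings count as aromatic (benzothiophene).
The 6-membered ring with one nitrogen has a continuous p-orbital overlap around the ring; 3 ring double bonds give 6 π electrons. That satisfies 4n+2 with n=1, so it is aromatic (pyridine).
The 4-membered ring has only sp² ring atoms; a planar conformation would have a fully conjugated π system of 4 electrons. But 4 = 4(1), which is 4n not 4n+2, so it is not aromatic (cyclobutadiene) — cyclobutadiene is antiaromatic and distorts to a rectangle.
5 of the 7 rings are aromatic. Total: 5.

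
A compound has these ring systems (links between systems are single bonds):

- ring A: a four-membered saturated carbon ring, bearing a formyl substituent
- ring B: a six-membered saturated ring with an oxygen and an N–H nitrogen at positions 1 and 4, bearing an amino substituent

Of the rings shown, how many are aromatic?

Ring A has only sp³ atoms, so it is not fully conjugated — not aromatic (cyclobutane).
Ring B has only sp³ atoms, so it is not fully conjugated — not aromatic (morpholine).
No ring is aromatic. Total: 0.

0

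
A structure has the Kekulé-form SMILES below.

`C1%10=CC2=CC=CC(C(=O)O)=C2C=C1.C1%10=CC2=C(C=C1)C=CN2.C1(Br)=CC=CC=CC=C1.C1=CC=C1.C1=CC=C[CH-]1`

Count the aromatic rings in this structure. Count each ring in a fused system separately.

5

The SMILES encodes two fused six-membered carbon rings, each with three alternating C=C double bonds; a six-membered carbon ring with three alternating C=C double bonds, fused to a five-membered ring containing one N–H nitrogen and two C=C double bonds; an eight-membered carbon ring with four alternating C=C double bonds; a four-membered carbon ring with two alternating C=C double bonds; a five-membered all-carbon ring bearing a negative charge on one carbon, with two C=C double bonds.
The fused 6/6-membered bicyclic is a single π system with 10 sp² atoms and 10 π electrons from ring double bonds. 10 = 4(2)+2, so the system is aromatic and both rings count as aromatic (naphthalene).
The fused 6/5-membered bicyclic (with one N–H) is a single π system with 9 sp² atoms and 10 π electrons from ring double bonds plus a heteroatom lone pair. 10 = 4(2)+2, so the system is aromatic and both rings count as aromatic (indole).
The 8-membered ring has only sp² ring atoms; a planar conformation would have a fully conjugated π system of 8 electrons. But 8 = 4(2), which is 4n not 4n+2, so it is not aromatic (cyclooctatetraene) — cyclooctatetraene distorts into a non-planar tub to avoid antiaromaticity.
The 4-membered ring has only sp² ring atoms; a planar conformation would have a fully conjugated π system of 4 electrons. But 4 = 4(1), which is 4n not 4n+2, so it is not aromatic (cyclobutadiene) — cyclobutadiene is antiaromatic and distorts to a rectangle.
The 5-membered ring has a continuous p-orbital overlap around the ring; 2 ring double bonds (4 π electrons) plus the carbanion lone pair (2) give 6 π electrons. That satisfies 4n+2 with n=1, so it is aromatic (cyclopentadienyl anion).
5 of the 7 rings are aromatic. Total: 5.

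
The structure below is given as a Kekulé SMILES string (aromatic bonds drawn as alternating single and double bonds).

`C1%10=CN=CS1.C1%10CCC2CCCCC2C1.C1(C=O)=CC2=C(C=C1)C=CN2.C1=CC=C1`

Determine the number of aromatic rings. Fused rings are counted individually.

The SMILES encodes a five-membered ring with a sulfur at position 1 and a nitrogen at position 3 (in a C=N bond), with two double bonds; two fused six-membered saturated carbon rings; a six-membered carbon ring with three alternating C=C double bonds, fused to a five-membered ring containing one N–H nitrogen and two C=C double bonds; a four-membered carbon ring with two alternating C=C double bonds.
The 5-membered ring with one sulfur and one =N– is fully conjugated (every ring atom contributes a p orbital); 2 ring double bonds (4 π electrons) plus a heteroatom lone pair (2) give 6 π electrons. Since 6 = 4n+2 (n=1), it is aromatic (thiazole).
The 6-membered ring has only sp³ atoms, so it is not fully conjugated — not aromatic (cyclohexane ring).
The second 6-membered ring has only sp³ atoms, so it is not fully conjugated — not aromatic (cyclohexane ring).
The fused 6/5-membered bicyclic (with one N–H) is a single π system with 9 sp² atoms and 10 π electrons from ring double bonds plus a heteroatom lone pair. 10 = 4(2)+2, so the system is aromatic and both rings count as aromatic (indole).
The 4-membered ring has only sp² ring atoms; a planar conformation would have a fully conjugated π system of 4 electrons. But 4 = 4(1), which is 4n not 4n+2, so it is not aromatic (cyclobutadiene) — cyclobutadiene is antiaromatic and distorts to a rectangle.
3 of the 6 rings are aromatic. Total: 3.

3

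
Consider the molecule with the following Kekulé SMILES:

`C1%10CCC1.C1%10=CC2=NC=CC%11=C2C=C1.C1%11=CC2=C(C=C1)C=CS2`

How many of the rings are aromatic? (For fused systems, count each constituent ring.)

4

The SMILES encodes a four-membered saturated carbon ring; two fused six-membered rings, each with three alternating double bonds; one ring is all carbon and the other has one ring nitrogen; a six-membered carbon ring with three alternating C=C double bonds, fused to a five-membered ring containing one sulfur and two C=C double bonds.
The 4-membered ring has only sp³ atoms, so it is not fully conjugated — not aromatic (cyclobutane).
The fused 6/6-membered bicyclic (with one nitrogen) is a single π system with 10 sp² atoms and 10 π electrons from ring double bonds. 10 = 4(2)+2, so the system is aromatic and both rings count as aromatic (quinoline).
The fused 6/5-membered bicyclic (with one sulfur) is a single π system with 9 sp² atoms and 10 π electrons from ring double bonds plus a heteroatom lone pair. 10 = 4(2)+2, so the system is aromatic and both rings count as aromatic (benzothiophene).
4 of the 5 rings are aromatic. Total: 4.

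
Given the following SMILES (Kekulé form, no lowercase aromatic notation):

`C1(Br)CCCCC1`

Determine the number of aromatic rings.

The SMILES encodes a six-membered saturated carbon ring.
The 6-membered ring has only sp³ atoms, so it is not fully conjugated — not aromatic (cyclohexane).

0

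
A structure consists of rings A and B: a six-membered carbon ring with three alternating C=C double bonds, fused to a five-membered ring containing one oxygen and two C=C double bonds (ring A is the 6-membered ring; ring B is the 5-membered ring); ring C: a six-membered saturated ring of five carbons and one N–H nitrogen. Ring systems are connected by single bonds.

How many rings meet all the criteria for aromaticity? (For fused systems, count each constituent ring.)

2

Rings A and B form a fused bicyclic system (with one oxygen) with 9 sp² atoms and 10 π electrons from ring double bonds plus a heteroatom lone pair. 10 = 4(2)+2, so the system is aromatic and both rings count as aromatic (benzofuran).
Ring C has only sp³ atoms, so it is not fully conjugated — not aromatic (piperidine).
Aromatic: A, B. Total: 2.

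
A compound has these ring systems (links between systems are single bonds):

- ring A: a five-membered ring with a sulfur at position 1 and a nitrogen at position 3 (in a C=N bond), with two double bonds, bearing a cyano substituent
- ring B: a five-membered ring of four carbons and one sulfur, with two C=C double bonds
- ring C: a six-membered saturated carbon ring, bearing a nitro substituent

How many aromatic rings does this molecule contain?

Ring A is planar and fully conjugated; 2 ring double bonds (4 π electrons) plus a heteroatom lone pair (2) give 6 π electrons. That satisfies 4n+2 with n=1, so ring A is aromatic (thiazole).
Ring B is planar and fully conjugated; 2 ring double bonds (4 π electrons) plus a heteroatom lone pair (2) give 6 π electrons. 6 = 4(1)+2, so ring B is aromatic (thiophene).
Ring C has only sp³ atoms, so it is not fully conjugated — not aromatic (cyclohexane).
Aromatic: A, B. Total: 2.

2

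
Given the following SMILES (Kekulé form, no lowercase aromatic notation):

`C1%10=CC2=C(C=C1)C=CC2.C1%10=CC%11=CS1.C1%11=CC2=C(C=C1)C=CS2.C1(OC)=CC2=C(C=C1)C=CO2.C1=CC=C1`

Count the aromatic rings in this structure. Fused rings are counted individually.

The SMILES encodes a six-membered carbon ring with three alternating C=C double bonds, fused to a five-membered carbon ring containing one C=C double bond and one sp³ carbon; a five-membered ring of four carbons and one sulfur, with two C=C double bonds; a six-membered carbon ring with three alternating C=C double bonds, fused to a five-membered ring containing one sulfur and two C=C double bonds; a six-membered carbon ring with three alternating C=C double bonds, fused to a five-membered ring containing one oxygen and two C=C double bonds; a four-membered carbon ring with two alternating C=C double bonds.
The 6-membered ring has a continuous p-orbital overlap around the ring; 3 ring double bonds give 6 π electrons. That satisfies 4n+2 with n=1, so it is aromatic (benzene ring).
The 5-membered ring has one sp³ carbon, so it is not fully conjugated — not aromatic (cyclopentene ring).
The 5-membered ring with one sulfur is fully conjugated (every ring atom contributes a p orbital); 2 ring double bonds (4 π electrons) plus a heteroatom lone pair (2) give 6 π electrons. Since 6 = 4n+2 (n=1), it is aromatic (thiophene).
The fused 6/5-membered bicyclic (with one sulfur) is a single π system with 9 sp² atoms and 10 π electrons from ring double bonds plus a heteroatom lone pair. 10 = 4(2)+2, so the system is aromatic and both rings count as aromatic (benzothiophene).
The fused 6/5-membered bicyclic (with one oxygen) is a single π system with 9 sp² atoms and 10 π electrons from ring double bonds plus a heteroatom lone pair. 10 = 4(2)+2, so the system is aromatic and both rings count as aromatic (benzofuran).
The 4-membered ring has only sp² ring atoms; a planar conformation would have a fully conjugated π system of 4 electrons. But 4 = 4(1), which is 4n not 4n+2, so it is not aromatic (cyclobutadiene) — cyclobutadiene is antiaromatic and distorts to a rectangle.
6 of the 8 rings are aromatic. Total: 6.

6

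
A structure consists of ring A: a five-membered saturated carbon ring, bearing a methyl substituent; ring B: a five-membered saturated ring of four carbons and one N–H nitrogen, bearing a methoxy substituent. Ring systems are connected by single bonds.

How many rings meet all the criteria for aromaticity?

Ring A has only sp³ atoms, so it is not fully conjugated — not aromatic (cyclopentane).
Ring B has only sp³ atoms, so it is not fully conjugated — not aromatic (pyrrolidine).
No ring is aromatic. Total: 0.

0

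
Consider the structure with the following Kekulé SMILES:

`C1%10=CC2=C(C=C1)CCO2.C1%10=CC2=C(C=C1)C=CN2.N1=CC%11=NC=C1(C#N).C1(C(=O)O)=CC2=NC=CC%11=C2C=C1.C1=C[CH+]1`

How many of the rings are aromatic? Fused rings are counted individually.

The SMILES encodes a six-membered carbon ring with three alternating C=C double bonds, fused to a five-membered ring containing one oxygen and two sp³ carbons; a six-membered carbon ring with three alternating C=C double bonds, fused to a five-membered ring containing one N–H nitrogen and two C=C double bonds; a six-membered ring with nitrogens at positions 1 and 4 and three alternating double bonds; two fused six-membered rings, each with three alternating double bonds; one ring is all carbon and the other has one ring nitrogen; a three-membered all-carbon ring bearing a positive charge on one carbon, with one C=C double bond.
The 6-membered ring is planar and fully conjugated; 3 ring double bonds give 6 π electrons. That satisfies 4n+2 with n=1, so it is aromatic (benzene ring).
The 5-membered ring with one oxygen has two sp³ carbons, so it is not fully conjugated — not aromatic (oxolane ring).
The fused 6/5-membered bicyclic (with one N–H) is a single π system with 9 sp² atoms and 10 π electrons from ring double bonds plus a heteroatom lone pair. 10 = 4(2)+2, so the system is aromatic and both rings count as aromatic (indole).
The 6-membered ring with two nitrogens (1,4) is fully conjugated (every ring atom contributes a p orbital); 3 ring double bonds give 6 π electrons. That satisfies 4n+2 with n=1, so it is aromatic (pyrazine).
The fused 6/6-membered bicyclic (with one nitrogen) is a single π system with 10 sp² atoms and 10 π electrons from ring double bonds. 10 = 4(2)+2, so the system is aromatic and both rings count as aromatic (quinoline).
The 3-membered ring is planar and fully conjugated; 1 ring double bond (2 π electrons) plus the carbocation's empty p orbital (0, but keeps the ring conjugated) give 2 π electrons. That satisfies 4n+2 with n=0, so it is aromatic (cyclopropenyl cation).
7 of the 8 rings are aromatic. Total: 7.

7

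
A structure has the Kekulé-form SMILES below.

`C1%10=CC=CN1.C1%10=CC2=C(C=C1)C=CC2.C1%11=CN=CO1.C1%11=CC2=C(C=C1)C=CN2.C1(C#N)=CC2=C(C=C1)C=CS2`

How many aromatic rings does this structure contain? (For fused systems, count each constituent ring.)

The SMILES encodes a five-membered ring of four carbons and one nitrogen bearing a hydrogen, with two C=C double bonds; a six-membered carbon ring with three alternating C=C double bonds, fused to a five-membered carbon ring containing one C=C double bond and one sp³ carbon; a five-membered ring with an oxygen at position 1 and a nitrogen at position 3 (in a C=N bond), with two double bonds; a six-membered carbon ring with three alternating C=C double bonds, fused to a five-membered ring containing one N–H nitrogen and two C=C double bonds; a six-membered carbon ring with three alternating C=C double bonds, fused to a five-membered ring containing one sulfur and two C=C double bonds.
The 5-membered ring with one N–H has a continuous p-orbital overlap around the ring; 2 ring double bonds (4 π electrons) plus a heteroatom lone pair (2) give 6 π electrons. That satisfies 4n+2 with n=1, so it is aromatic (pyrrole).
The 6-membered ring has a continuous p-orbital overlap around the ring; 3 ring double bonds give 6 π electrons. 6 = 4(1)+2, so it is aromatic (benzene ring).
The 5-membered ring has one sp³ carbon, so it is not fully conjugated — not aromatic (cyclopentene ring).
The 5-membered ring with one oxygen and one =N– is planar and fully conjugated; 2 ring double bonds (4 π electrons) plus a heteroatom lone pair (2) give 6 π electrons. That satisfies 4n+2 with n=1, so it is aromatic (oxazole).
The fused 6/5-membered bicyclic (with one N–H) is a single π system with 9 sp² atoms and 10 π electrons from ring double bonds plus a heteroatom lone pair. 10 = 4(2)+2, so the system is aromatic and both rings count as aromatic (indole).
The fused 6/5-membered bicyclic (with one sulfur) is a single π system with 9 sp² atoms and 10 π electrons from ring double bonds plus a heteroatom lone pair. 10 = 4(2)+2, so the system is aromatic and both rings count as aromatic (benzothiophene).
7 of the 8 rings are aromatic. Total: 7.

7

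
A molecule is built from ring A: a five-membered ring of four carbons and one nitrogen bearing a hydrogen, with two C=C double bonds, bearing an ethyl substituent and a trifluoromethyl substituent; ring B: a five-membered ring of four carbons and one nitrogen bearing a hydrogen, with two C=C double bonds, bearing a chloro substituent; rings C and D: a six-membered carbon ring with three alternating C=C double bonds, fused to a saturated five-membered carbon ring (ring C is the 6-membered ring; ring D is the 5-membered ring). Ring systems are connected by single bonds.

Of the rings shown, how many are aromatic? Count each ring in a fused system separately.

Ring A is planar and fully conjugated; 2 ring double bonds (4 π electrons) plus a heteroatom lone pair (2) give 6 π electrons. Since 6 = 4n+2 (n=1), ring A is aromatic (pyrrole).
Ring B has a continuous p-orbital overlap around the ring; 2 ring double bonds (4 π electrons) plus a heteroatom lone pair (2) give 6 π electrons. Since 6 = 4n+2 (n=1), ring B is aromatic (pyrrole).
Ring C has a continuous p-orbital overlap around the ring; 3 ring double bonds give 6 π electrons. 6 = 4(1)+2, so ring C is aromatic (benzene ring).
Ring D has three sp³ carbons, so it is not fully conjugated — not aromatic (cyclopentane ring).
Aromatic: A, B, C. Total: 3.

3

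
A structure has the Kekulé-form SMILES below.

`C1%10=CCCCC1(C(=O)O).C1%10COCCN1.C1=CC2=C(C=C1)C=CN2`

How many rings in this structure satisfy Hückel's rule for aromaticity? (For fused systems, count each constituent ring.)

The SMILES encodes a six-membered carbon ring with one C=C double bond; a six-membered saturated ring with an oxygen and an N–H nitrogen at positions 1 and 4; a six-membered carbon ring with three alternating C=C double bonds, fused to a five-membered ring containing one N–H nitrogen and two C=C double bonds.
The 6-membered ring has four sp³ carbons, so it is not fully conjugated — not aromatic (cyclohexene).
The 6-membered ring with one oxygen and one N–H (1,4) has only sp³ atoms, so it is not fully conjugated — not aromatic (morpholine).
The fused 6/5-membered bicyclic (with one N–H) is a single π system with 9 sp² atoms and 10 π electrons from ring double bonds plus a heteroatom lone pair. 10 = 4(2)+2, so the system is aromatic and both rings count as aromatic (indole).
2 of the 4 rings are aromatic. Total: 2.

2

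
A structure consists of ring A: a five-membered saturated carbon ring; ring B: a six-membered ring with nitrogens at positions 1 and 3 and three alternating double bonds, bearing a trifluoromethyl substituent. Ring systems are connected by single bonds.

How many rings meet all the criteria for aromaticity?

Ring A has only sp³ atoms, so it is not fully conjugated — not aromatic (cyclopentane).
Ring B is fully conjugated (every ring atom contributes a p orbital); 3 ring double bonds give 6 π electrons. Since 6 = 4n+2 (n=1), ring B is aromatic (pyrimidine).
Aromatic: B. Total: 1.

1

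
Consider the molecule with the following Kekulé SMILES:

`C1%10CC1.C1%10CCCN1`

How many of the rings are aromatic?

0

The SMILES encodes a three-membered saturated carbon ring; a five-membered saturated ring of four carbons and one N–H nitrogen.
The 3-membered ring has only sp³ atoms, so it is not fully conjugated — not aromatic (cyclopropane).
The 5-membered ring with one N–H has only sp³ atoms, so it is not fully conjugated — not aromatic (pyrrolidine).
None of the rings are aromatic. Total: 0.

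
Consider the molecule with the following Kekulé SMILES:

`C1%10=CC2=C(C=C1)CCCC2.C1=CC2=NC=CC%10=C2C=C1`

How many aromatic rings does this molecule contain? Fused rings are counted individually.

3

The SMILES encodes a six-membered carbon ring with three alternating C=C double bonds, fused to a saturated six-membered carbon ring; two fused six-membered rings, each with three alternating double bonds; one ring is all carbon and the other has one ring nitrogen.
The 6-membered ring is fully conjugated (every ring atom contributes a p orbital); 3 ring double bonds give 6 π electrons. 6 = 4(1)+2, so it is aromatic (benzene ring).
The second 6-membered ring has four sp³ carbons, so it is not fully conjugated — not aromatic (cyclohexane ring).
The fused 6/6-membered bicyclic (with one nitrogen) is a single π system with 10 sp² atoms and 10 π electrons from ring double bonds. 10 = 4(2)+2, so the system is aromatic and both rings count as aromatic (quinoline).
3 of the 4 rings are aromatic. Total: 3.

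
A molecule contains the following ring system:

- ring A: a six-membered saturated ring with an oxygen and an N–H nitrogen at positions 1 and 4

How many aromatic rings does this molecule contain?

0

Ring A has only sp³ atoms, so it is not fully conjugated — not aromatic (morpholine).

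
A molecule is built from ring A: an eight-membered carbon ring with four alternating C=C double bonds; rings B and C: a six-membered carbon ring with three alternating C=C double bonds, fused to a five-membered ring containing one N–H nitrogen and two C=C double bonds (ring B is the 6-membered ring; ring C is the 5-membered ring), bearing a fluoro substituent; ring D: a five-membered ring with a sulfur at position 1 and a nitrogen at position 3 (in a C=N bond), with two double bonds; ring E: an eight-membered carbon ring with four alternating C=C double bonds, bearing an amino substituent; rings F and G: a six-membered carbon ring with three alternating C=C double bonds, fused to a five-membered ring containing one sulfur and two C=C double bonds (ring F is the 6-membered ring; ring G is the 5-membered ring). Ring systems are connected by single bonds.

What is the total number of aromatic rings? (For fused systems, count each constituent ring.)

5

Ring A has only sp² ring atoms; a planar conformation would have a fully conjugated π system of 8 electrons. But 8 = 4(2), which is 4n not 4n+2, so ring A is not aromatic (cyclooctatetraene) — cyclooctatetraene distorts into a non-planar tub to avoid antiaromaticity.
Rings B and C form a fused bicyclic system (with one N–H) with 9 sp² atoms and 10 π electrons from ring double bonds plus a heteroatom lone pair. 10 = 4(2)+2, so the system is aromatic and both rings count as aromatic (indole).
Ring D has a continuous p-orbital overlap around the ring; 2 ring double bonds (4 π electrons) plus a heteroatom lone pair (2) give 6 π electrons. That satisfies 4n+2 with n=1, so ring D is aromatic (thiazole).
Ring E has only sp² ring atoms; a planar conformation would have a fully conjugated π system of 8 electrons. But 8 = 4(2), which is 4n not 4n+2, so ring E is not aromatic (cyclooctatetraene) — cyclooctatetraene distorts into a non-planar tub to avoid antiaromaticity.
Rings F and G form a fused bicyclic system (with one sulfur) with 9 sp² atoms and 10 π electrons from ring double bonds plus a heteroatom lone pair. 10 = 4(2)+2, so the system is aromatic and both rings count as aromatic (benzothiophene).
Aromatic: B, C, D, F, G. Total: 5.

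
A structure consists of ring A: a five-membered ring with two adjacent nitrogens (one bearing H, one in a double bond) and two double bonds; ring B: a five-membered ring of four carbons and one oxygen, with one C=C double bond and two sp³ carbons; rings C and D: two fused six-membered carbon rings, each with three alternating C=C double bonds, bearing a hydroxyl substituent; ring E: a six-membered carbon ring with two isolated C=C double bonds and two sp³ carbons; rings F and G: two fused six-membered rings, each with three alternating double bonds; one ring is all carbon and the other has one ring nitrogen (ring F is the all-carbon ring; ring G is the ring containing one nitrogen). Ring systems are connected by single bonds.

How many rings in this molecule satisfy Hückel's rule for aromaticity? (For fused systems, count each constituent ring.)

5

Ring A is planar and fully conjugated; 2 ring double bonds (4 π electrons) plus a heteroatom lone pair (2) give 6 π electrons. Since 6 = 4n+2 (n=1), ring A is aromatic (pyrazole).
Ring B has two sp³ carbons, so it is not fully conjugated — not aromatic (2,3-dihydrofuran).
Rings C and D form a fused bicyclic system with 10 sp² atoms and 10 π electrons from ring double bonds. 10 = 4(2)+2, so the system is aromatic and both rings count as aromatic (naphthalene).
Ring E has two sp³ carbons, so it is not fully conjugated — not aromatic (1,4-cyclohexadiene).
Rings F and G form a fused bicyclic system (with one nitrogen) with 10 sp² atoms and 10 π electrons from ring double bonds. 10 = 4(2)+2, so the system is aromatic and both rings count as aromatic (quinoline).
Aromatic: A, C, D, F, G. Total: 5.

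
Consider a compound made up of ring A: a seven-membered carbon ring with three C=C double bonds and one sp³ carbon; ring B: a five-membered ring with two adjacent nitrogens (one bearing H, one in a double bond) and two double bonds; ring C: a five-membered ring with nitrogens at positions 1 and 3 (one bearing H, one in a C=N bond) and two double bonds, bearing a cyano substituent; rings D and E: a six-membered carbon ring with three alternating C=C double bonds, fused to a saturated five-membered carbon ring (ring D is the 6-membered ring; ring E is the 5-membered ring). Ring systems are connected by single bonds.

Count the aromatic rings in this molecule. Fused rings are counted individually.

Ring A has one sp³ carbon, so it is not fully conjugated — not aromatic (cycloheptatriene).
Ring B is planar and fully conjugated; 2 ring double bonds (4 π electrons) plus a heteroatom lone pair (2) give 6 π electrons. Since 6 = 4n+2 (n=1), ring B is aromatic (pyrazole).
Ring C has a continuous p-orbital overlap around the ring; 2 ring double bonds (4 π electrons) plus a heteroatom lone pair (2) give 6 π electrons. That satisfies 4n+2 with n=1, so ring C is aromatic (imidazole).
Ring D is fully conjugated (every ring atom contributes a p orbital); 3 ring double bonds give 6 π electrons. That satisfies 4n+2 with n=1, so ring D is aromatic (benzene ring).
Ring E has three sp³ carbons, so it is not fully conjugated — not aromatic (cyclopentane ring).
Aromatic: B, C, D. Total: 3.

3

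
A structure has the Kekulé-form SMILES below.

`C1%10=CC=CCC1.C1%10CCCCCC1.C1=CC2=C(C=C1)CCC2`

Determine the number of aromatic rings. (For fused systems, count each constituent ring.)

The SMILES encodes a six-membered carbon ring with two conjugated C=C double bonds and two sp³ carbons; a seven-membered saturated carbon ring; a six-membered carbon ring with three alternating C=C double bonds, fused to a saturated five-membered carbon ring.
The 6-membered ring has two sp³ carbons, so it is not fully conjugated — not aromatic (1,3-cyclohexadiene).
The 7-membered ring has only sp³ atoms, so it is not fully conjugated — not aromatic (cycloheptane).
The second 6-membered ring is fully conjugated (every ring atom contributes a p orbital); 3 ring double bonds give 6 π electrons. 6 = 4(1)+2, so it is aromatic (benzene ring).
The 5-membered ring has three sp³ carbons, so it is not fully conjugated — not aromatic (cyclopentane ring).
1 of the 4 rings is aromatic. Total: 1.

1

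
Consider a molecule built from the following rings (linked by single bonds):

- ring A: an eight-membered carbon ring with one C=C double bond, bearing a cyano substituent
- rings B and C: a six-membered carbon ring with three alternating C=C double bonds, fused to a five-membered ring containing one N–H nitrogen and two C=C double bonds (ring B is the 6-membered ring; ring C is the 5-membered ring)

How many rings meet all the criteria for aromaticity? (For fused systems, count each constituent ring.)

2

Ring A has six sp³ carbons, so it is not fully conjugated — not aromatic (cyclooctene).
Rings B and C form a fused bicyclic system (with one N–H) with 9 sp² atoms and 10 π electrons from ring double bonds plus a heteroatom lone pair. 10 = 4(2)+2, so the system is aromatic and both rings count as aromatic (indole).
Aromatic: B, C. Total: 2.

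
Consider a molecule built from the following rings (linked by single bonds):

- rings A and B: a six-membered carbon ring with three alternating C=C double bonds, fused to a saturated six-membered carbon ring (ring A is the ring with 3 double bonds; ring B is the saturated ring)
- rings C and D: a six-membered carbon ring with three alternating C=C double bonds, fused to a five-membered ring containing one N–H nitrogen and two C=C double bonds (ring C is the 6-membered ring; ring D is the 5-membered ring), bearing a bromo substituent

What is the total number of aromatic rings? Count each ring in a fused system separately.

3

Ring A is fully conjugated (every ring atom contributes a p orbital); 3 ring double bonds give 6 π electrons. 6 = 4(1)+2, so ring A is aromatic (benzene ring).
Ring B has four sp³ carbons, so it is not fully conjugated — not aromatic (cyclohexane ring).
Rings C and D form a fused bicyclic system (with one N–H) with 9 sp² atoms and 10 π electrons from ring double bonds plus a heteroatom lone pair. 10 = 4(2)+2, so the system is aromatic and both rings count as aromatic (indole).
Aromatic: A, C, D. Total: 3.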